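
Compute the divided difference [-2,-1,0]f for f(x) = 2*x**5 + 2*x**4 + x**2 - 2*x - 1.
-15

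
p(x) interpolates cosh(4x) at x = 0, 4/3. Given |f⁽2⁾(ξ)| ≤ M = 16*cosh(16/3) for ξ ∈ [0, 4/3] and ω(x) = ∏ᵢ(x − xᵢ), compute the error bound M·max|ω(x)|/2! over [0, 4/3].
32*cosh(16/3)/9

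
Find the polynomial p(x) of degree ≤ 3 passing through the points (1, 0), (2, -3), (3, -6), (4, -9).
3 - 3*x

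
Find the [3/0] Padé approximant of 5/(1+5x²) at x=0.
5 - 25*x**2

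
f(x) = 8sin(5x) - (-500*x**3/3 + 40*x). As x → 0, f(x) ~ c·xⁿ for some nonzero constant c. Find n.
5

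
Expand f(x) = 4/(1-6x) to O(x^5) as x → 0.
4 + 24*x + 144*x**2 + 864*x**3 + 5184*x**4 + O(x**5)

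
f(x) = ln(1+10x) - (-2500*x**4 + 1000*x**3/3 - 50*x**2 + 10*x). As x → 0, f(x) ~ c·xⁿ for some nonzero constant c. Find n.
5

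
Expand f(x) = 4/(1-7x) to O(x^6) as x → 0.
4 + 28*x + 196*x**2 + 1372*x**3 + 9604*x**4 + 67228*x**5 + O(x**6)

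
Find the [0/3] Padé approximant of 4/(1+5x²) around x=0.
4/(5*x**2 + 1)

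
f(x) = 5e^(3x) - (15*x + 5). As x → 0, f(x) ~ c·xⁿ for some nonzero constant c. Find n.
2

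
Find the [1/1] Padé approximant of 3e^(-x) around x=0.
(3 - 3*x/2)/(x/2 + 1)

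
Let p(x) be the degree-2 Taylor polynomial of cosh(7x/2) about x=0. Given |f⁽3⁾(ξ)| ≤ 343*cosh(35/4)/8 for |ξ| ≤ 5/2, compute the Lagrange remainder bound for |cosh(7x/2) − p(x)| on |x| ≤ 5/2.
42875*cosh(35/4)/384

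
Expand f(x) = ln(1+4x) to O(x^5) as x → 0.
4*x - 8*x**2 + 64*x**3/3 - 64*x**4 + O(x**5)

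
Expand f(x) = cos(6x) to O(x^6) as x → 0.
1 - 18*x**2 + 54*x**4 + O(x**6)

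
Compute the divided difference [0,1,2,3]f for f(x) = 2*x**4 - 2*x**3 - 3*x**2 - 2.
10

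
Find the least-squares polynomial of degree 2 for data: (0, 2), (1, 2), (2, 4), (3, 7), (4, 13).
72/35 + (-71/70)x + (13/14)x²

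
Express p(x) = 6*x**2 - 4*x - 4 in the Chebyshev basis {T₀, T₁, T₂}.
-T₀ + (-4)T₁ + (3)T₂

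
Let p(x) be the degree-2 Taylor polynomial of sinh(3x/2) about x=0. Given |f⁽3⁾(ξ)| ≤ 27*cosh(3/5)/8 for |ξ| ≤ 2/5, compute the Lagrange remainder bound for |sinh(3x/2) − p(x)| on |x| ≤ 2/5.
9*cosh(3/5)/250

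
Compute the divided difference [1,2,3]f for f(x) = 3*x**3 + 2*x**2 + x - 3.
20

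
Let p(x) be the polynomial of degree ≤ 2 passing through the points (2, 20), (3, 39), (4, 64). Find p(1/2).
11/4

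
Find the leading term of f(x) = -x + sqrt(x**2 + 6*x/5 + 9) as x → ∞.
3/5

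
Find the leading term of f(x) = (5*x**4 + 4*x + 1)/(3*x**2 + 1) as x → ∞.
5*x**2/3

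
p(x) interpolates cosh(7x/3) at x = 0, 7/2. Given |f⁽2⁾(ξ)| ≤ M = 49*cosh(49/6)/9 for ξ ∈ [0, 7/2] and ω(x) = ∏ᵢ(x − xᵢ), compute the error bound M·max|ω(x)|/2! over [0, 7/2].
2401*cosh(49/6)/288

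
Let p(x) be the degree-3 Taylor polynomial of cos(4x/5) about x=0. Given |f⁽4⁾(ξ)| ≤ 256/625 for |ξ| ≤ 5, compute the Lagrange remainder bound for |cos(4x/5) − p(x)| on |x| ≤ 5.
32/3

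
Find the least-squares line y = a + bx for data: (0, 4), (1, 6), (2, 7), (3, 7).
a = 9/2, b = 1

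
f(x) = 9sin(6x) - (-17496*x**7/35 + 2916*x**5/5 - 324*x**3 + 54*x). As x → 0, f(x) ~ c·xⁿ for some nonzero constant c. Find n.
9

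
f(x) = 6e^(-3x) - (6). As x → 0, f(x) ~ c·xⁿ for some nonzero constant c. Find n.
1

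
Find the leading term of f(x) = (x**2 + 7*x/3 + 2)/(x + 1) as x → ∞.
x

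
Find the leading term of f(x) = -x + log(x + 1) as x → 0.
-x**2/2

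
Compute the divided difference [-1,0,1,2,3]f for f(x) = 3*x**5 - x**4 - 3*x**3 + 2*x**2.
14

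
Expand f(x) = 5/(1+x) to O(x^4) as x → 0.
5 - 5*x + 5*x**2 - 5*x**3 + O(x**4)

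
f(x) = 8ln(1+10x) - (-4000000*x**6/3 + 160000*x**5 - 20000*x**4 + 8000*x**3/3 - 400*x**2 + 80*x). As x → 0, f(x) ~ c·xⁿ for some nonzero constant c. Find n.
7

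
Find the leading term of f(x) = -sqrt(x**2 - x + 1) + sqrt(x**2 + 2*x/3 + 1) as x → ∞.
5/6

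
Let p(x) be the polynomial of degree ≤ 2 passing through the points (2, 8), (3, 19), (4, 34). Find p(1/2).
-1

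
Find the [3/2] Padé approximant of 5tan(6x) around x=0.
(-72*x**3 + 30*x)/(1 - 72*x**2/5)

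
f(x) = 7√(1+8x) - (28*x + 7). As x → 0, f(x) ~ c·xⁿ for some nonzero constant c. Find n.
2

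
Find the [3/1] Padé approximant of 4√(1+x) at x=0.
(-x**3/16 + 3*x**2/4 + 9*x/2 + 4)/(5*x/8 + 1)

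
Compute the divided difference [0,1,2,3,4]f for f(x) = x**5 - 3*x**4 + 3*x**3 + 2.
7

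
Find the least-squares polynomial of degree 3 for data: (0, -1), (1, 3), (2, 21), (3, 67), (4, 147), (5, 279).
-67/63 + (143/189)x + (89/63)x² + (52/27)x³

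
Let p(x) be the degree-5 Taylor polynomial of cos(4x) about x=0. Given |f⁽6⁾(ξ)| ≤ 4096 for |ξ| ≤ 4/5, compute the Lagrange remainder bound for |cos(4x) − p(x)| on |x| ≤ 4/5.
1048576/703125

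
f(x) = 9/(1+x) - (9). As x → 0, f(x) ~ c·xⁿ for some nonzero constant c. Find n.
1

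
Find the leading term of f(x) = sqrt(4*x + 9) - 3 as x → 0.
2*x/3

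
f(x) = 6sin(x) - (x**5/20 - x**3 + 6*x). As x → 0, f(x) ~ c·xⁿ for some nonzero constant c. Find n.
7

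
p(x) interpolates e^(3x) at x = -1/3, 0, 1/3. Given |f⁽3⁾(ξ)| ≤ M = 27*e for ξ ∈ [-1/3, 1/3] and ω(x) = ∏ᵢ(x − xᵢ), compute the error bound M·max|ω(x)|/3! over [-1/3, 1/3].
sqrt(3)*e/27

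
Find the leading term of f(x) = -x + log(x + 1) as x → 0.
-x**2/2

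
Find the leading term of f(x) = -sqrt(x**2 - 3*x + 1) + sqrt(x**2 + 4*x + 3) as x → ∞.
7/2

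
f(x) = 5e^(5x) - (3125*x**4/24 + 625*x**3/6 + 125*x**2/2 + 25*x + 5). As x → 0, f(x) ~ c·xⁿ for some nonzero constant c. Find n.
5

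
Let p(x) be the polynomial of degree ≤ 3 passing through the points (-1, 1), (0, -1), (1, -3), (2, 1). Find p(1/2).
-19/8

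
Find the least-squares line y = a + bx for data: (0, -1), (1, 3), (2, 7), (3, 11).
a = -1, b = 4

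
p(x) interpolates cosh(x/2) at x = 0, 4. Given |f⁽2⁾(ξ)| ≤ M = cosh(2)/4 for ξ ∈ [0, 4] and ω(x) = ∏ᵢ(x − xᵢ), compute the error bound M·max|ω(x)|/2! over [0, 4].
cosh(2)/2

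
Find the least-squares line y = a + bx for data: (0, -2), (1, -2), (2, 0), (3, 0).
a = -11/5, b = 4/5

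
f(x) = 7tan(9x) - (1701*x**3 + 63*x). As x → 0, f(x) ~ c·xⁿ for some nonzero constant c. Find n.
5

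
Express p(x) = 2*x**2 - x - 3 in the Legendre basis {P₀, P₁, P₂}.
(-7/3)P₀ - P₁ + (4/3)P₂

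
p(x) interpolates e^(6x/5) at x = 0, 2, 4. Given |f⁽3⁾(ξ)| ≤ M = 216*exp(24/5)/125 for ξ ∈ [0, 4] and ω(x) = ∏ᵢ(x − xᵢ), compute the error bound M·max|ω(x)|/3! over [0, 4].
64*sqrt(3)*exp(24/5)/125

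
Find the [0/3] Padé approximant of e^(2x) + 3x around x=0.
1/(-319*x**3/3 + 23*x**2 - 5*x + 1)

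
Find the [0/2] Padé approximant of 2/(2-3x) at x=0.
1/(1 - 3*x/2)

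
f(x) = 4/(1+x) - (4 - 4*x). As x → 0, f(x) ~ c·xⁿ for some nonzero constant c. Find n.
2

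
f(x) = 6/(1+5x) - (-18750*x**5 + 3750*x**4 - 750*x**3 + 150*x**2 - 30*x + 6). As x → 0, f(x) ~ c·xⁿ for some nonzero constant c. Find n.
6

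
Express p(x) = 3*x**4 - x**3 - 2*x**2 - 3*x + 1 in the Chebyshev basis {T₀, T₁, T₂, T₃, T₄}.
(9/8)T₀ + (-15/4)T₁ + (1/2)T₂ + (-1/4)T₃ + (3/8)T₄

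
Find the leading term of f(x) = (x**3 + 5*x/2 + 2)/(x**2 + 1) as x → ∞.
x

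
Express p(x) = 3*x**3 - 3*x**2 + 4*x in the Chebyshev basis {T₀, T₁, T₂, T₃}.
(-3/2)T₀ + (25/4)T₁ + (-3/2)T₂ + (3/4)T₃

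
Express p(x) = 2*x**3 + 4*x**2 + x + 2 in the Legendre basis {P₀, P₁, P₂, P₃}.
(10/3)P₀ + (11/5)P₁ + (8/3)P₂ + (4/5)P₃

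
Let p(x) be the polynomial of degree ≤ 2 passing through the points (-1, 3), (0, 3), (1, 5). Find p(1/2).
15/4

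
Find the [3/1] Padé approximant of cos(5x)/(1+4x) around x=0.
(625*x**3/96 - 1675*x**2/84 + 625*x/336 + 1)/(1969*x/336 + 1)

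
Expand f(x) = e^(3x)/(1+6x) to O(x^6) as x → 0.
1 - 3*x + 45*x**2/2 - 261*x**3/2 + 6291*x**4/8 - 188649*x**5/40 + O(x**6)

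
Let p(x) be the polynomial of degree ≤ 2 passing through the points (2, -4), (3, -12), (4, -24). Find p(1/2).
1/2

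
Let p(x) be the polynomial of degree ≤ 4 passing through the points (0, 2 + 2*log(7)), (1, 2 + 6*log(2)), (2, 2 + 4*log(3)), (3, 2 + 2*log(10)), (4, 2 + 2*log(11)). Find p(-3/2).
2 + log(1872797819754501433162325209838239048686050199724979277482993169*11**(59/64)*3**(13/16)*5**(15/16)*7**(3/64)/6805647338418769269267492148635364229120000000000000000000000000)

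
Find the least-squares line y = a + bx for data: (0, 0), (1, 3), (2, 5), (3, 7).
a = 3/10, b = 23/10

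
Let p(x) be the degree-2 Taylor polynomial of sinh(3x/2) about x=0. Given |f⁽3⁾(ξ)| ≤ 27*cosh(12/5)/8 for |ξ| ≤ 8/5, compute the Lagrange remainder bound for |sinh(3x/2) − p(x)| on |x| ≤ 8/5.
288*cosh(12/5)/125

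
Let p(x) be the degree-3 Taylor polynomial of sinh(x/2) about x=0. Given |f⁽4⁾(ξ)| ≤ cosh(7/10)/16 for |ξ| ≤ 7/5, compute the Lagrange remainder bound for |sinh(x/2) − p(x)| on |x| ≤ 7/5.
2401*cosh(7/10)/240000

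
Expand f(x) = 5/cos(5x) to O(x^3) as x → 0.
5 + 125*x**2/2 + O(x**3)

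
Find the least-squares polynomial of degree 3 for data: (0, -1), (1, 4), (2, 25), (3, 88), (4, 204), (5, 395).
-95/126 + (17/108)x + (155/252)x² + (82/27)x³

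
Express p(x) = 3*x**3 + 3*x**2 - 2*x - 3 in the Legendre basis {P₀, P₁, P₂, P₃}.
(-2)P₀ + (-1/5)P₁ + (2)P₂ + (6/5)P₃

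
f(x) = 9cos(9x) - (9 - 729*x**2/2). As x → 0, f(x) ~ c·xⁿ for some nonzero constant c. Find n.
4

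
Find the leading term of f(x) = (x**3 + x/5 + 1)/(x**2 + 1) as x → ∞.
x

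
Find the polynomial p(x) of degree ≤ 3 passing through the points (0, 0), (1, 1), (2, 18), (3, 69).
3*x**3 - x**2 - x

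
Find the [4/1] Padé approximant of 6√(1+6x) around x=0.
(729*x**4/20 - 162*x**3/5 + 243*x**2/5 + 216*x/5 + 6)/(21*x/5 + 1)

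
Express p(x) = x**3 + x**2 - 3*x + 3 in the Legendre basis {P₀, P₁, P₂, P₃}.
(10/3)P₀ + (-12/5)P₁ + (2/3)P₂ + (2/5)P₃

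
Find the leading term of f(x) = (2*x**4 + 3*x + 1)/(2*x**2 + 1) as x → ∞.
x**2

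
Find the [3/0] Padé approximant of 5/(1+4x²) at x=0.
5 - 20*x**2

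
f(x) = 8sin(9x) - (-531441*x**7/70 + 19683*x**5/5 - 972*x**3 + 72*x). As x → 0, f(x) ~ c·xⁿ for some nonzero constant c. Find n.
9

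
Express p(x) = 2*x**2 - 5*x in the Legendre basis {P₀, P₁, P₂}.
(2/3)P₀ + (-5)P₁ + (4/3)P₂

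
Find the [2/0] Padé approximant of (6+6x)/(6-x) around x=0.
7*x**2/36 + 7*x/6 + 1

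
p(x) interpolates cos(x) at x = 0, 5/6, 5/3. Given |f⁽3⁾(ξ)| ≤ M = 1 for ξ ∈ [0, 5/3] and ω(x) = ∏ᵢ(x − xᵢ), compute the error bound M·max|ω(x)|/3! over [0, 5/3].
125*sqrt(3)/5832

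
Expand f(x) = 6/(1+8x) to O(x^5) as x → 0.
6 - 48*x + 384*x**2 - 3072*x**3 + 24576*x**4 + O(x**5)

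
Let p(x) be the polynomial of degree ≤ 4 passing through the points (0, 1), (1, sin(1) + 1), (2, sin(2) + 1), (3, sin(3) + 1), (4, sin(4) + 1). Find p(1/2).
-35*sin(2)/64 - 5*sin(4)/128 + 7*sin(3)/32 + 35*sin(1)/32 + 1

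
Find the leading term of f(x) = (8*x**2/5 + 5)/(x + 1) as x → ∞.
8*x/5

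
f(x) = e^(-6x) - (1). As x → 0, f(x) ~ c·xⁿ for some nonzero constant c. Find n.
1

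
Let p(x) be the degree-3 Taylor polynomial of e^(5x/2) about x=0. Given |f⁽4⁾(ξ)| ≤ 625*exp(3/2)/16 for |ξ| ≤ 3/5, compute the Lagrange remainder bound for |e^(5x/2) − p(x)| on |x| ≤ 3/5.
27*exp(3/2)/128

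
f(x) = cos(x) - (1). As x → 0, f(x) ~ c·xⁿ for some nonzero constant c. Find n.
2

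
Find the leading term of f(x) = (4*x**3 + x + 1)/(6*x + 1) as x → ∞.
2*x**2/3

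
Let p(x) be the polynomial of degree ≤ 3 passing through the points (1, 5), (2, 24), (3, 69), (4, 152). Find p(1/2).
3/2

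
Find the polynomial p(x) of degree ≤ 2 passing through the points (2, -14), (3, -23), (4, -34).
-x**2 - 4*x - 2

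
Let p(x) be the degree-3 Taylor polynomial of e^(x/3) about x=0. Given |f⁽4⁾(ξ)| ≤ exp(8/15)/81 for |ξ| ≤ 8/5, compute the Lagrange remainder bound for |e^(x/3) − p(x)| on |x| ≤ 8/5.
512*exp(8/15)/151875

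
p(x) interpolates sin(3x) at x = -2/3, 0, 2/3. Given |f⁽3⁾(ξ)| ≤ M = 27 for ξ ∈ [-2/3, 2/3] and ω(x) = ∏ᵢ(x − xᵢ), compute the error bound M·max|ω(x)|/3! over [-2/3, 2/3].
8*sqrt(3)/27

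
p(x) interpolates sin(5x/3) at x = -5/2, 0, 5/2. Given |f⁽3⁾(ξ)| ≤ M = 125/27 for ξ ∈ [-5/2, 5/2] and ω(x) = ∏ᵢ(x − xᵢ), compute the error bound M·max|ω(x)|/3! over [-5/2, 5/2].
15625*sqrt(3)/5832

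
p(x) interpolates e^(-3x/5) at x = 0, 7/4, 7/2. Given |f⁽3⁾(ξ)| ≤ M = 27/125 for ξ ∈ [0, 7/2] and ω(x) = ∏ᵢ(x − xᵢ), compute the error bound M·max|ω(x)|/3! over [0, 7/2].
343*sqrt(3)/8000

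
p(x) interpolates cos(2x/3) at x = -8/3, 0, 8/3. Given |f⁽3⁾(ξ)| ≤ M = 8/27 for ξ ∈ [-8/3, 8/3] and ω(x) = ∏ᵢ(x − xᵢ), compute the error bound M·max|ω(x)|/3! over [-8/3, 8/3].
4096*sqrt(3)/19683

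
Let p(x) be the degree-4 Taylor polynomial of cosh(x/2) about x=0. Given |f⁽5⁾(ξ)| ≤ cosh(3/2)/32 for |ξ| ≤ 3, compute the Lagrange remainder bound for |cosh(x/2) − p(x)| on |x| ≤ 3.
81*cosh(3/2)/1280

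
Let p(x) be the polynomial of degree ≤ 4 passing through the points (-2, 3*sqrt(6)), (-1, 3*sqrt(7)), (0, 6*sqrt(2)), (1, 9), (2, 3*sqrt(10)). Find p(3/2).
-105*sqrt(2)/32 - 15*sqrt(6)/128 + 21*sqrt(7)/32 + 105*sqrt(10)/128 + 315/32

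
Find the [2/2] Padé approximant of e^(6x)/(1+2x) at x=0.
(3*x**2 + 2*x + 1)/(x**2 - 2*x + 1)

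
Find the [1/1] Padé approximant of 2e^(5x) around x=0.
(5*x + 2)/(1 - 5*x/2)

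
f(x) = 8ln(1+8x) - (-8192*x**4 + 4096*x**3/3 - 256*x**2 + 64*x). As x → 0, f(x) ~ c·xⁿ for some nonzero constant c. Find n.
5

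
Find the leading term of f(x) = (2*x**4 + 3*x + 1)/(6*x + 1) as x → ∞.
x**3/3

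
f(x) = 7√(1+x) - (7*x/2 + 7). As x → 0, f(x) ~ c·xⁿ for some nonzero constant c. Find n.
2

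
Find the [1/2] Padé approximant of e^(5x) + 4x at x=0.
(3149*x/411 + 1)/(-125*x**2/274 - 550*x/411 + 1)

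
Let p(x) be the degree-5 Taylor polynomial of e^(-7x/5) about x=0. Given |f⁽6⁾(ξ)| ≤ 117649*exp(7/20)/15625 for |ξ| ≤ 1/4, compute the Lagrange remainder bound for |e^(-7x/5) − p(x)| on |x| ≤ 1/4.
117649*exp(7/20)/46080000000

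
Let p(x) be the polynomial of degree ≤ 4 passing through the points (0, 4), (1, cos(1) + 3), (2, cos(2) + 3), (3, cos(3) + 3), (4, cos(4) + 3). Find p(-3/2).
-693*cos(1)/32 + 1485*cos(2)/64 + 315*cos(4)/128 - 385*cos(3)/32 + 1539/128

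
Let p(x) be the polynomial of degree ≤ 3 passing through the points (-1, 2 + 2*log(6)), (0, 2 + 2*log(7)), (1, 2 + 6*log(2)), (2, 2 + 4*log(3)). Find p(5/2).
2 + log(321489*2**(1/4)*3**(1/8)*7**(5/8)/16384)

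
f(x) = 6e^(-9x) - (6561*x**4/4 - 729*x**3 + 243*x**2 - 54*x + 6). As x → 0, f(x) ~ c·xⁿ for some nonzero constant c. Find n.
5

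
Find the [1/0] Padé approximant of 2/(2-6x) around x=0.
3*x + 1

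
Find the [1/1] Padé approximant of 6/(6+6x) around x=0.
1/(x + 1)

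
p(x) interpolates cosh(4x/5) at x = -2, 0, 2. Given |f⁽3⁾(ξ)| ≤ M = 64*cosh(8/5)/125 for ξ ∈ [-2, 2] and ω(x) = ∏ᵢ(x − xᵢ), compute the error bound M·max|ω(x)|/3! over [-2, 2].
512*sqrt(3)*cosh(8/5)/3375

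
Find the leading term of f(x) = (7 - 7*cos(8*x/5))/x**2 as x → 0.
224/25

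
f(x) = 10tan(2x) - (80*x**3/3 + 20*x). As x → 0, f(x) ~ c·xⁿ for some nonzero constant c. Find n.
5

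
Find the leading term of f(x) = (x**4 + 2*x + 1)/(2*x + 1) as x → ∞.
x**3/2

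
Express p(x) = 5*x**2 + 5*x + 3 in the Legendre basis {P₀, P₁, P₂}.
(14/3)P₀ + (5)P₁ + (10/3)P₂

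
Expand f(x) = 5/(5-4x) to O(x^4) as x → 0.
1 + 4*x/5 + 16*x**2/25 + 64*x**3/125 + O(x**4)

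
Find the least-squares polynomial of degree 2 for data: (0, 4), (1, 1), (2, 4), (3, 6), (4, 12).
127/35 + (-193/70)x + (17/14)x²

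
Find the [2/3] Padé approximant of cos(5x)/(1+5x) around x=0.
(1 - 125*x**2/12)/(125*x**3/12 + 25*x**2/12 + 5*x + 1)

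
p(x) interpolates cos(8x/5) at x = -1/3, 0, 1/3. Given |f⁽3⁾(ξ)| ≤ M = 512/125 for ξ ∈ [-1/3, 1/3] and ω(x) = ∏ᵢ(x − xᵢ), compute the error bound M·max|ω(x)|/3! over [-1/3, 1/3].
512*sqrt(3)/91125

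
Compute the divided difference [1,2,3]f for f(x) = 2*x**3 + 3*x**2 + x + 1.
15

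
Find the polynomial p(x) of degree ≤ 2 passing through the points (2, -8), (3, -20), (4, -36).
-2*x**2 - 2*x + 4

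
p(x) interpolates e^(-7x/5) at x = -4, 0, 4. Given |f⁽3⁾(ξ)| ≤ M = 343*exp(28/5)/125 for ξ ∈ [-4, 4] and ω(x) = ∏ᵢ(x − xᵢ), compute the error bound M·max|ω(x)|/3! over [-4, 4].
21952*sqrt(3)*exp(28/5)/3375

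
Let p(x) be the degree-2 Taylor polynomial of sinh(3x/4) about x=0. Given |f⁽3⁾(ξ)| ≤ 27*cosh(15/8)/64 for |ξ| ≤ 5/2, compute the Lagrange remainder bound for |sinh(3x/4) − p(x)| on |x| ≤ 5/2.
1125*cosh(15/8)/1024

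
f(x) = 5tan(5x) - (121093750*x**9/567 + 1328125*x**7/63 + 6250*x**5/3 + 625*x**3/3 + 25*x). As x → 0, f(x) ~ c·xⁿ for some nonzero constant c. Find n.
11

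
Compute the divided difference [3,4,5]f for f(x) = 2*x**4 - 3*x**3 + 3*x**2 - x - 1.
161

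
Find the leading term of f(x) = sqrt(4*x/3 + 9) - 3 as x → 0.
2*x/9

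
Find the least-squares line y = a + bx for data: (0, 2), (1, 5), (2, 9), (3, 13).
a = 17/10, b = 37/10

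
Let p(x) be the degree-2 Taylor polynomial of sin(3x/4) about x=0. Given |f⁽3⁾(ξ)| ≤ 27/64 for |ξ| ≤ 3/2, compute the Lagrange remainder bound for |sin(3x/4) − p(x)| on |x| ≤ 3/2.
243/1024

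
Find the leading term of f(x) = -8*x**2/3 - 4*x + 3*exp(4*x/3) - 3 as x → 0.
32*x**3/27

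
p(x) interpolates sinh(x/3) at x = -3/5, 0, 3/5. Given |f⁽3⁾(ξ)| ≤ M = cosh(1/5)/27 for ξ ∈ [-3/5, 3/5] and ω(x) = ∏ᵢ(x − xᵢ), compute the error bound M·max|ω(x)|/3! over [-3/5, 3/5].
sqrt(3)*cosh(1/5)/3375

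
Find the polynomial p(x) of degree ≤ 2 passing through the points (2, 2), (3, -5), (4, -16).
-2*x**2 + 3*x + 4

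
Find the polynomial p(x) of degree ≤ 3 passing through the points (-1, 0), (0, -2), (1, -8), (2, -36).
-3*x**3 - 2*x**2 - x - 2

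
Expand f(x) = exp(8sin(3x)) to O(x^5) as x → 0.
1 + 24*x + 288*x**2 + 2268*x**3 + 12960*x**4 + O(x**5)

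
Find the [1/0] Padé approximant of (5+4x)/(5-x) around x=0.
x + 1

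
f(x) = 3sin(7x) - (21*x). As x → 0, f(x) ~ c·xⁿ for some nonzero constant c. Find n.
3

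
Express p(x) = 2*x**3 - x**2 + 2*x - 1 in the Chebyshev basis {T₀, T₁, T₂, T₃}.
(-3/2)T₀ + (7/2)T₁ + (-1/2)T₂ + (1/2)T₃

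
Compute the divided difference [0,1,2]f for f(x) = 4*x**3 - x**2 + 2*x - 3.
11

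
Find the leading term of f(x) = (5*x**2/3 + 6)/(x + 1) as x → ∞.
5*x/3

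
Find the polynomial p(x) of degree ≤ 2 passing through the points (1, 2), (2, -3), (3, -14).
-3*x**2 + 4*x + 1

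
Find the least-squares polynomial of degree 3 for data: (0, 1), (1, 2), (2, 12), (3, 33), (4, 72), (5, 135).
5/6 + (-29/252)x + (79/84)x² + (8/9)x³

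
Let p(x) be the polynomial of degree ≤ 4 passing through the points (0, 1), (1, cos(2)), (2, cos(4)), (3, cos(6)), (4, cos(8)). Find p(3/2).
45*cos(4)/64 + 15*cos(2)/32 - 5*cos(6)/32 - 5/128 + 3*cos(8)/128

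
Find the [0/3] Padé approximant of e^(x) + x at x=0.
1/(-37*x**3/6 + 7*x**2/2 - 2*x + 1)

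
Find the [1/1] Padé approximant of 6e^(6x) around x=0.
(18*x + 6)/(1 - 3*x)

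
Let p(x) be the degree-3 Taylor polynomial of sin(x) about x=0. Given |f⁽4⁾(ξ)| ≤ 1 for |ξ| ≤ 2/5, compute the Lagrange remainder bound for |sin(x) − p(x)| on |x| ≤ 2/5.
2/1875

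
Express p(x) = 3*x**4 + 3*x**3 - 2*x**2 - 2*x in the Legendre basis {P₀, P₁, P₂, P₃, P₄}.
(-1/15)P₀ + (-1/5)P₁ + (8/21)P₂ + (6/5)P₃ + (24/35)P₄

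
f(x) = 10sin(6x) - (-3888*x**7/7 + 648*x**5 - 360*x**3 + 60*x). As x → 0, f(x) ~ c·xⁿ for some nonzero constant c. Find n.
9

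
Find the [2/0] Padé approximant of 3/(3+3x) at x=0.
x**2 - x + 1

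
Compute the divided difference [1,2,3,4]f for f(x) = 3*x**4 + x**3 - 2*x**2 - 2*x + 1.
31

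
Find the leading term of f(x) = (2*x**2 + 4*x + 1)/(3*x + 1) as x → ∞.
2*x/3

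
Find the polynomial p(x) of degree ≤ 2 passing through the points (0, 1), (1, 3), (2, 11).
3*x**2 - x + 1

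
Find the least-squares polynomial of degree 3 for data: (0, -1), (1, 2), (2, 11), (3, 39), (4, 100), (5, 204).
-115/126 + (391/108)x + (-191/63)x² + (227/108)x³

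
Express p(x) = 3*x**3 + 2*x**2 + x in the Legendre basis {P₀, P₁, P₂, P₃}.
(2/3)P₀ + (14/5)P₁ + (4/3)P₂ + (6/5)P₃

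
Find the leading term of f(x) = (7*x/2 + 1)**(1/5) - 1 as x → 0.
7*x/10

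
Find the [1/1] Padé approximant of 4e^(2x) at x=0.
(4*x + 4)/(1 - x)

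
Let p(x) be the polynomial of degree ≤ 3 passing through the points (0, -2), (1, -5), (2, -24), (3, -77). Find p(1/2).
-21/8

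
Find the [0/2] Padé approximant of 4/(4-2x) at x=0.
1/(1 - x/2)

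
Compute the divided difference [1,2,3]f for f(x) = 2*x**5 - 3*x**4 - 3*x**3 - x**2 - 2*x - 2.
86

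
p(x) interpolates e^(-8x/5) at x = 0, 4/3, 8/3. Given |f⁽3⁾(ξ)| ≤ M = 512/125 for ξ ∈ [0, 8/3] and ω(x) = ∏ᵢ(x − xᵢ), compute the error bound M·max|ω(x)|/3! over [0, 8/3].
32768*sqrt(3)/91125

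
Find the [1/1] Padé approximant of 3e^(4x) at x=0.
(6*x + 3)/(1 - 2*x)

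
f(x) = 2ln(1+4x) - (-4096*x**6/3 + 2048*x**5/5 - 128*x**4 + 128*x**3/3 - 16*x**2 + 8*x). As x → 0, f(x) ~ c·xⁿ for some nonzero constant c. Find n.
7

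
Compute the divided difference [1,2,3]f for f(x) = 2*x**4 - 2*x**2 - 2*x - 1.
48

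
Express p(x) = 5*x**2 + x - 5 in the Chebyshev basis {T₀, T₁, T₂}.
(-5/2)T₀ + T₁ + (5/2)T₂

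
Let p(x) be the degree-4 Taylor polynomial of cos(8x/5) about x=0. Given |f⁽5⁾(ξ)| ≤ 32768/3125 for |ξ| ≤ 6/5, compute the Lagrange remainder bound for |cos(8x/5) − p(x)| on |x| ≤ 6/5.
10616832/48828125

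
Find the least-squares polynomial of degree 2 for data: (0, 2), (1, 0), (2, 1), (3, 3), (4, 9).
71/35 + (-221/70)x + (17/14)x²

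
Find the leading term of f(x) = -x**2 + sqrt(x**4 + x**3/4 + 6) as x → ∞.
x/8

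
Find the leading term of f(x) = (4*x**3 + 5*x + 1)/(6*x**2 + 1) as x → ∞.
2*x/3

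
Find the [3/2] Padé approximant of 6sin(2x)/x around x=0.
(12 - 28*x**2/5)/(x**2/5 + 1)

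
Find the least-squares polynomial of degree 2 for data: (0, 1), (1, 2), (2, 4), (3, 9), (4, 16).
8/7 + (-41/70)x + (15/14)x²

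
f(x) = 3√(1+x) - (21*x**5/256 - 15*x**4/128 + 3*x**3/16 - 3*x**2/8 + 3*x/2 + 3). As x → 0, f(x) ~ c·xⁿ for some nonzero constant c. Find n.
6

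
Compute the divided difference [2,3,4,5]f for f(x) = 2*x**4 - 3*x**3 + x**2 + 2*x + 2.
25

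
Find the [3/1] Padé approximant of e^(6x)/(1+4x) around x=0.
(171*x**3 + 45*x**2 + 39*x/2 + 1)/(35*x/2 + 1)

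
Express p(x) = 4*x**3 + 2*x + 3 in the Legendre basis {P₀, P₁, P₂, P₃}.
(3)P₀ + (22/5)P₁ + (8/5)P₃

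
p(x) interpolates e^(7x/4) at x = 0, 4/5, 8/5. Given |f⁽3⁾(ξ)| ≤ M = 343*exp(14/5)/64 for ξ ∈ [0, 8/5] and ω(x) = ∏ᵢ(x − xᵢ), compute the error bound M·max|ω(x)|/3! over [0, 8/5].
343*sqrt(3)*exp(14/5)/3375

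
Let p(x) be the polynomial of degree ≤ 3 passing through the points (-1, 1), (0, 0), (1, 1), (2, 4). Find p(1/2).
1/4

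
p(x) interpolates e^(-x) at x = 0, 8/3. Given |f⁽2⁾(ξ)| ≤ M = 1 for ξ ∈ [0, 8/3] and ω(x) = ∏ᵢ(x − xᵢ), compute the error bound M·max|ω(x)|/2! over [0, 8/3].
8/9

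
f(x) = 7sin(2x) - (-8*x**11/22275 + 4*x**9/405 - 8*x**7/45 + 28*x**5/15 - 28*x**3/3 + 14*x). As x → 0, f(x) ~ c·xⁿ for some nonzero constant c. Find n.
13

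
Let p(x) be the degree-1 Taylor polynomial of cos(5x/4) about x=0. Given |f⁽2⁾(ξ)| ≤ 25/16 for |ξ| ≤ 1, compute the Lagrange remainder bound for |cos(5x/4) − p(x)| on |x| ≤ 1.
25/32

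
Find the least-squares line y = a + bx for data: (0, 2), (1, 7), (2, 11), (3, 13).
a = 27/10, b = 37/10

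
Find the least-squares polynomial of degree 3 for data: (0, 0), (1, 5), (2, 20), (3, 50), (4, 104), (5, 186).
(103/42)x + (43/28)x² + (13/12)x³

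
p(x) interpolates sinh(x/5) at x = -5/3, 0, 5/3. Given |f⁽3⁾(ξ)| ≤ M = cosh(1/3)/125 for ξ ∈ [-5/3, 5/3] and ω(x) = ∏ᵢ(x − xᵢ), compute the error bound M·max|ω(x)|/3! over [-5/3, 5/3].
sqrt(3)*cosh(1/3)/729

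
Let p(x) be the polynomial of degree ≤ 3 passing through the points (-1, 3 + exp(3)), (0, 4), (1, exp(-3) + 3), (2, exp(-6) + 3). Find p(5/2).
((69 - 5*exp(3))*exp(6) - 35*exp(3) + 35)*exp(-6)/16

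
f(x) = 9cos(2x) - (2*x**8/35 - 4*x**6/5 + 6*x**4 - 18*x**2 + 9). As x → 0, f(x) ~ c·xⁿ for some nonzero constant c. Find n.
10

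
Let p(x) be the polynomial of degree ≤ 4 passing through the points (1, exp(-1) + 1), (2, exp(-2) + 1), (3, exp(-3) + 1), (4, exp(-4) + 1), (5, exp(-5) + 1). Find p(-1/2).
(-2772*exp(3) - 1540*e + 315 + 128*exp(5) + 2970*exp(2) + 1155*exp(4))*exp(-5)/128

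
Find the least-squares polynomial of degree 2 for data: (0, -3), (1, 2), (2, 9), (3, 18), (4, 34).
-18/7 + (15/7)x + (12/7)x²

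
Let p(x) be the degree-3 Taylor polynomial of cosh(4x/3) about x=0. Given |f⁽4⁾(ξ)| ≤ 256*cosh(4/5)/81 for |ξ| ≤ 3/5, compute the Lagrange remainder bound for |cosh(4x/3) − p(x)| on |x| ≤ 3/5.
32*cosh(4/5)/1875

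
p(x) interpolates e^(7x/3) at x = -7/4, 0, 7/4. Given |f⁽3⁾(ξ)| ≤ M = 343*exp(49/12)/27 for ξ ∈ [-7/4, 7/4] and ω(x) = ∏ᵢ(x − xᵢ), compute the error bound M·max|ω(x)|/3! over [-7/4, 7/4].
117649*sqrt(3)*exp(49/12)/46656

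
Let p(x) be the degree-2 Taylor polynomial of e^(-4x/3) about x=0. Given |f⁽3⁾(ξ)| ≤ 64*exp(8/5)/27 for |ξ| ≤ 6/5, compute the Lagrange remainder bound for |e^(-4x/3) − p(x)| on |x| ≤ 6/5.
256*exp(8/5)/375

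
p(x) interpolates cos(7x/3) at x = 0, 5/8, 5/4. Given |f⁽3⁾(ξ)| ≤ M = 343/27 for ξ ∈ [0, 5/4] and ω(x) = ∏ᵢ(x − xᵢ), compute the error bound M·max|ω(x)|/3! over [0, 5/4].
42875*sqrt(3)/373248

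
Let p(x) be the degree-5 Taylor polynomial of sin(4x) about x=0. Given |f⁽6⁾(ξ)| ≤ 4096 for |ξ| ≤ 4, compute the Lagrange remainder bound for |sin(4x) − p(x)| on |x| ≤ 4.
1048576/45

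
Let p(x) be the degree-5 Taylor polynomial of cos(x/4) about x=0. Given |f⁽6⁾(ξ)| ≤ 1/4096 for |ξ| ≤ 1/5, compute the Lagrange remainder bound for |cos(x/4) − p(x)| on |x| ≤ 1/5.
1/46080000000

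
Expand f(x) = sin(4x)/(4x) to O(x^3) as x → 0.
1 - 8*x**2/3 + O(x**3)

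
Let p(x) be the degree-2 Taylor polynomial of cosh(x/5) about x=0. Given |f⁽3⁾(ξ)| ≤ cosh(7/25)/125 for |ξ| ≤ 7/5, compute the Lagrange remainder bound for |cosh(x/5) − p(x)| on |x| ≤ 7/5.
343*cosh(7/25)/93750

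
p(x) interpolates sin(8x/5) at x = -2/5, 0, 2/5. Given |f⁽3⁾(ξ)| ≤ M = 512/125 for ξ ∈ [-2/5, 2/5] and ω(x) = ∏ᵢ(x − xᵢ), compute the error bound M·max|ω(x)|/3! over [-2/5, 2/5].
4096*sqrt(3)/421875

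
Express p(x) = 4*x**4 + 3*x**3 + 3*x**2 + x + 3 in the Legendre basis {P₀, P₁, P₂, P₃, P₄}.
(24/5)P₀ + (14/5)P₁ + (30/7)P₂ + (6/5)P₃ + (32/35)P₄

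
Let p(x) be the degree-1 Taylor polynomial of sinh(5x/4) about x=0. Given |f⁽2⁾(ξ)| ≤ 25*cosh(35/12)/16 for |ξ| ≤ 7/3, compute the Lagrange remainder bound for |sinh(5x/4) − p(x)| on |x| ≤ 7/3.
1225*cosh(35/12)/288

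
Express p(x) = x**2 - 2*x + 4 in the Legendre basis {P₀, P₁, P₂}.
(13/3)P₀ + (-2)P₁ + (2/3)P₂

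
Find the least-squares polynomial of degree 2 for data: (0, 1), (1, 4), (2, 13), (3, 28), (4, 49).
1 + (3)x²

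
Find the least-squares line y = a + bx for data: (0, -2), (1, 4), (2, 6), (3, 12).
a = -8/5, b = 22/5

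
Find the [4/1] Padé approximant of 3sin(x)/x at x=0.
x**4/40 - x**2/2 + 3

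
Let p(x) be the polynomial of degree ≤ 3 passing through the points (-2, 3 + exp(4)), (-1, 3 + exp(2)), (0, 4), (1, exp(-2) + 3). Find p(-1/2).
(-1 + (-exp(4) + 57 + 9*exp(2))*exp(2))*exp(-2)/16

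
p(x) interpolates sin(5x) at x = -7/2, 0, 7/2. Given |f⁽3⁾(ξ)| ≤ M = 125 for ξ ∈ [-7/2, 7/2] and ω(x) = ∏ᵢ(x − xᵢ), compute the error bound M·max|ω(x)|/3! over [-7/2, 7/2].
42875*sqrt(3)/216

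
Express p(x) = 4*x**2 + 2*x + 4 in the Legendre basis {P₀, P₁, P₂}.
(16/3)P₀ + (2)P₁ + (8/3)P₂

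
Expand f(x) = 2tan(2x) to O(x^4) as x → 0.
4*x + 16*x**3/3 + O(x**4)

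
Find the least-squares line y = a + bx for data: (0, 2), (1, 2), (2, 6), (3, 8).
a = 6/5, b = 11/5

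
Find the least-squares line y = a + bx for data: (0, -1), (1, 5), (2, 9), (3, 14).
a = -3/5, b = 49/10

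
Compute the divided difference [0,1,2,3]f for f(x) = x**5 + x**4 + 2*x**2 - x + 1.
31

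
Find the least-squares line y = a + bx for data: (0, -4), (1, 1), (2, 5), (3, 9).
a = -37/10, b = 43/10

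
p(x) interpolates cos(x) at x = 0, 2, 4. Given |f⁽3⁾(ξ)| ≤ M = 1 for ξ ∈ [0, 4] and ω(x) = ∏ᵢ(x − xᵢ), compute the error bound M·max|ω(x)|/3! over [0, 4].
8*sqrt(3)/27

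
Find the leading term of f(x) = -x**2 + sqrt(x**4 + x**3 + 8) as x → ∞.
x/2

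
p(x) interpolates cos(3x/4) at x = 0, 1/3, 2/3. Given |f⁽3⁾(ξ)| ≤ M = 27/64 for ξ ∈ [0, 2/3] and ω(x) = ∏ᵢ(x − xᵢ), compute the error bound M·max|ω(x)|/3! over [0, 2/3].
sqrt(3)/1728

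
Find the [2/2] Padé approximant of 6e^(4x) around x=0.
(8*x**2 + 12*x + 6)/(4*x**2/3 - 2*x + 1)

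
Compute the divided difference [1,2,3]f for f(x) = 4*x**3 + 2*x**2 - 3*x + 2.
26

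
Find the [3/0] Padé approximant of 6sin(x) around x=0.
x*(6 - x**2)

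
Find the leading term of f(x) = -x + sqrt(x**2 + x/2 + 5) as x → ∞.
1/4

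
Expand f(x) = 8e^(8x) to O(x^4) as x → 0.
8 + 64*x + 256*x**2 + 2048*x**3/3 + O(x**4)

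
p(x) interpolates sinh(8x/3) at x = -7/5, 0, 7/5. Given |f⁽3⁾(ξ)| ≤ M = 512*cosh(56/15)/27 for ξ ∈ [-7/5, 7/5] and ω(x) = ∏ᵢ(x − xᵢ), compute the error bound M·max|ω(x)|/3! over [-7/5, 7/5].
175616*sqrt(3)*cosh(56/15)/91125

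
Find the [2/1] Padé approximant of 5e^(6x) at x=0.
(30*x**2 + 20*x + 5)/(1 - 2*x)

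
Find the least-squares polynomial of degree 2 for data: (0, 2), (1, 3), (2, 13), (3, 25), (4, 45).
12/7 + (-22/35)x + (20/7)x²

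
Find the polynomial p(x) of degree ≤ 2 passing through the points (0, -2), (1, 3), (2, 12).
2*x**2 + 3*x - 2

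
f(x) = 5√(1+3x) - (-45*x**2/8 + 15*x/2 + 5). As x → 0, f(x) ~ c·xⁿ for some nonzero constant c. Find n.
3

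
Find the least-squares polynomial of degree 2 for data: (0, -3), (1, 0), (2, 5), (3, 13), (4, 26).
-19/7 + (37/70)x + (23/14)x²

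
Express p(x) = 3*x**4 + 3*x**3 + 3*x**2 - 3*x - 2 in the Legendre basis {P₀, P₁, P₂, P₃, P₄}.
(-2/5)P₀ + (-6/5)P₁ + (26/7)P₂ + (6/5)P₃ + (24/35)P₄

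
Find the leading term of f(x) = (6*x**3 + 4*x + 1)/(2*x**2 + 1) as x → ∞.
3*x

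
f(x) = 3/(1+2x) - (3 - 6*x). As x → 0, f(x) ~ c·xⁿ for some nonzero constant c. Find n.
2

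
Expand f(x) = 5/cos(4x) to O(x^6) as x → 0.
5 + 40*x**2 + 800*x**4/3 + O(x**6)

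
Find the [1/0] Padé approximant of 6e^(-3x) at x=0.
6 - 18*x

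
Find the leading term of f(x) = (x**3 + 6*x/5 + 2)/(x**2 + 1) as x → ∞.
x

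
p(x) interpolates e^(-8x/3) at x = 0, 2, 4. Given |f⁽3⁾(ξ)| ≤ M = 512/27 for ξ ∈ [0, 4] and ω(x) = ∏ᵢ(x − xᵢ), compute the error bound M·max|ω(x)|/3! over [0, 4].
4096*sqrt(3)/729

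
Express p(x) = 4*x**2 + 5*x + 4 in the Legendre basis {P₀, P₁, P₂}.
(16/3)P₀ + (5)P₁ + (8/3)P₂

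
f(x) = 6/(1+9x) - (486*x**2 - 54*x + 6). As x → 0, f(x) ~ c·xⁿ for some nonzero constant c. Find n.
3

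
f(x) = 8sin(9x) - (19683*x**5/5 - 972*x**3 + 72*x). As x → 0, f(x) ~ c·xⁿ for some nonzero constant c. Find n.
7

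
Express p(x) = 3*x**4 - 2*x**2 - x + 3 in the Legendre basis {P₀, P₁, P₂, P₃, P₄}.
(44/15)P₀ - P₁ + (8/21)P₂ + (24/35)P₄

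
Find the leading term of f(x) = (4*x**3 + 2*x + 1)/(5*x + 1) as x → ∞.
4*x**2/5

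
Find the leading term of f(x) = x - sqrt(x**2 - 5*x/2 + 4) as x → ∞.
5/4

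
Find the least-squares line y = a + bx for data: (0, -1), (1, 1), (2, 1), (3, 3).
a = -4/5, b = 6/5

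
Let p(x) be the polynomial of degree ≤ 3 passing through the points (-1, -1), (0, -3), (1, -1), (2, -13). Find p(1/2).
-11/8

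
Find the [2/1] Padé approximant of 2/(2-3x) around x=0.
1/(1 - 3*x/2)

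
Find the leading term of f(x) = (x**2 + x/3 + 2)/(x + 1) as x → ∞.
x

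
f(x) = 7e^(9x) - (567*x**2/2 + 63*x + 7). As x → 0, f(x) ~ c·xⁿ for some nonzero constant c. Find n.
3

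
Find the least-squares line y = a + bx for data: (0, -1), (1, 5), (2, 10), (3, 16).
a = -9/10, b = 28/5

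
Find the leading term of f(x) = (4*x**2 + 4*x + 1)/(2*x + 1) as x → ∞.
2*x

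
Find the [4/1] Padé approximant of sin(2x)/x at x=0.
4*x**4/15 - 4*x**2/3 + 2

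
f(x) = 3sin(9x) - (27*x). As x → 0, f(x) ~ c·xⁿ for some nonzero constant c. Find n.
3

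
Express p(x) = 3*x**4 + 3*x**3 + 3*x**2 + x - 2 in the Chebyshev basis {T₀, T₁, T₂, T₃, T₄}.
(5/8)T₀ + (13/4)T₁ + (3)T₂ + (3/4)T₃ + (3/8)T₄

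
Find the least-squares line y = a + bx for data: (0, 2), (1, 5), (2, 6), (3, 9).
a = 11/5, b = 11/5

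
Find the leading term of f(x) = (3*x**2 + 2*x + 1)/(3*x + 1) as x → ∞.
x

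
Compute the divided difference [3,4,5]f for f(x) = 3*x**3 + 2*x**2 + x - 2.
38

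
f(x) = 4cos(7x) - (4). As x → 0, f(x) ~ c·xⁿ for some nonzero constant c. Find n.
2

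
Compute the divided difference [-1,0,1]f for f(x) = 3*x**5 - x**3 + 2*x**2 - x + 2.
2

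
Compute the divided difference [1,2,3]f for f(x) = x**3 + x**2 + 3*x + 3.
7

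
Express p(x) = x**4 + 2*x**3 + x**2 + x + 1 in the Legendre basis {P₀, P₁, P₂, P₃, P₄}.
(23/15)P₀ + (11/5)P₁ + (26/21)P₂ + (4/5)P₃ + (8/35)P₄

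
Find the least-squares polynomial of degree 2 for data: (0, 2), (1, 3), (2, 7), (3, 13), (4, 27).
12/5 + (-2)x + (2)x²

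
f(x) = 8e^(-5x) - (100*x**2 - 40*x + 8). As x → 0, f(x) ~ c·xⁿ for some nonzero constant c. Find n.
3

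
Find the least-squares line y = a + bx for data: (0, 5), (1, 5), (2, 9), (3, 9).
a = 23/5, b = 8/5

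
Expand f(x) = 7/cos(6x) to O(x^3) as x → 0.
7 + 126*x**2 + O(x**3)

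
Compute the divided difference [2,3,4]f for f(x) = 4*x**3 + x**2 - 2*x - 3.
37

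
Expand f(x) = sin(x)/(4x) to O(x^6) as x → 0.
1/4 - x**2/24 + x**4/480 + O(x**6)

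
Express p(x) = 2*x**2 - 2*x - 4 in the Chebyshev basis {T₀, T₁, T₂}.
(-3)T₀ + (-2)T₁ + T₂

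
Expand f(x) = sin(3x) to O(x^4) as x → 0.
3*x - 9*x**3/2 + O(x**4)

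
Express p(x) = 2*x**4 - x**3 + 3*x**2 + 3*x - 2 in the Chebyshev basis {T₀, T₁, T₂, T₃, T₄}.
(1/4)T₀ + (9/4)T₁ + (5/2)T₂ + (-1/4)T₃ + (1/4)T₄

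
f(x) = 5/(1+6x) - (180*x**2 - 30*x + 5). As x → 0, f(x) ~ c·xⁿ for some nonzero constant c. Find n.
3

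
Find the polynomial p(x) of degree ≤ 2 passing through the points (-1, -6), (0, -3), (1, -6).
-3*x**2 - 3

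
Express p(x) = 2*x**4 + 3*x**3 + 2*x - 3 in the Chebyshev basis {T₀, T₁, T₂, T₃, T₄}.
(-9/4)T₀ + (17/4)T₁ + T₂ + (3/4)T₃ + (1/4)T₄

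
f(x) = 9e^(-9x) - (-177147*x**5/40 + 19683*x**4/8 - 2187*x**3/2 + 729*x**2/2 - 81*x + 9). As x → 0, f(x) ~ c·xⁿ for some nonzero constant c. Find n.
6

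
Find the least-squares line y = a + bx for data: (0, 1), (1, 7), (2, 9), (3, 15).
a = 7/5, b = 22/5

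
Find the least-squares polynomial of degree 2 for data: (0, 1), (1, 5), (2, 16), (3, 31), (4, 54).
1 + (6/5)x + (3)x²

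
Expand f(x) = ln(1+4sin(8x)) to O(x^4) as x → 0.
32*x - 512*x**2 + 31744*x**3/3 + O(x**4)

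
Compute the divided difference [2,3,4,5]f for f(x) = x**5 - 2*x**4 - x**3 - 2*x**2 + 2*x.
96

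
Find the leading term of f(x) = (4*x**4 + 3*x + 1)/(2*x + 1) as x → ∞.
2*x**3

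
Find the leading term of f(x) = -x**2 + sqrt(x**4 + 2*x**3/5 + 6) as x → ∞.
x/5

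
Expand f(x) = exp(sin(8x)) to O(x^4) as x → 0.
1 + 8*x + 32*x**2 + O(x**4)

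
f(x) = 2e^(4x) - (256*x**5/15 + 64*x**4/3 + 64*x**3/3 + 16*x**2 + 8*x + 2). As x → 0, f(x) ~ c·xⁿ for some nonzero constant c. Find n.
6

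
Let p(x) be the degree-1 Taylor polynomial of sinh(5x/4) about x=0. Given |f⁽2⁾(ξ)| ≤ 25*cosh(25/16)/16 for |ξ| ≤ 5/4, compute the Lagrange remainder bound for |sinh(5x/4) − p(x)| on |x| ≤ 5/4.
625*cosh(25/16)/512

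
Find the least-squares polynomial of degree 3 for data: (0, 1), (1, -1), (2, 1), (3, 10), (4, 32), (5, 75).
103/126 + (-55/108)x + (-215/126)x² + (103/108)x³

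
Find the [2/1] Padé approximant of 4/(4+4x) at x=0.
1/(x + 1)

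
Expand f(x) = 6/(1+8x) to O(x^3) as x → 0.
6 - 48*x + 384*x**2 + O(x**3)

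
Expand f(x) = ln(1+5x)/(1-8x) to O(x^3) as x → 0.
5*x + 55*x**2/2 + O(x**3)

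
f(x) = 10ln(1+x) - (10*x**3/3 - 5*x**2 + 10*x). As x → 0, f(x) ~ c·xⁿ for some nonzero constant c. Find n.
4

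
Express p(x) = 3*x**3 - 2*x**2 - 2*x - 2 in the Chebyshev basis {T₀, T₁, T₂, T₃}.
(-3)T₀ + (1/4)T₁ - T₂ + (3/4)T₃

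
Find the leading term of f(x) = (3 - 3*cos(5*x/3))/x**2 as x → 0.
25/6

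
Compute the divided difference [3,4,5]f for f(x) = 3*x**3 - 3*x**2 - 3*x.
33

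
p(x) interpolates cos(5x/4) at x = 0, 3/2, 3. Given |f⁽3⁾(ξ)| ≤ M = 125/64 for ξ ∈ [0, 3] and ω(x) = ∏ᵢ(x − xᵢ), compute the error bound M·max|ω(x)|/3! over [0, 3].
125*sqrt(3)/512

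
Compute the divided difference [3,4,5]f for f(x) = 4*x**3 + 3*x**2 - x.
51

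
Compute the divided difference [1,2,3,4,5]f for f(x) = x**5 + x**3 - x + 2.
15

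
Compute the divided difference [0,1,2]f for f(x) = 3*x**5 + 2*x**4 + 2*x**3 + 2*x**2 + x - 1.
67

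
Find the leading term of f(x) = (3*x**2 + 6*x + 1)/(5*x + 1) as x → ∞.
3*x/5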